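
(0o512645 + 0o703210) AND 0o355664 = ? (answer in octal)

0o14044

Add column by column in base 8, right to left:
  5+0 = 5
  4+1 = 5
  6+2 = 0 carry 1
  2+3+1 = 6
  1+0 = 1
  5+7 = 4 carry 1
  final carry 1
Sum = 0o1416055; now AND with 0o355664:
  1&0=0, 4&3=0, 1&5=1, 6&5=4, 0&6=0, 5&6=4, 5&4=4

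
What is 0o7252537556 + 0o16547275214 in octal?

Add column by column in base 8, right to left:
  6+4 = 2 carry 1
  5+1+1 = 7
  5+2 = 7
  7+5 = 4 carry 1
  3+7+1 = 3 carry 1
  5+2+1 = 0 carry 1
  2+7+1 = 2 carry 1
  5+4+1 = 2 carry 1
  2+5+1 = 0 carry 1
  7+6+1 = 6 carry 1
  0+1+1 = 2

0o26022034772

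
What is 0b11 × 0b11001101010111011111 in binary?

Multiply each base-2 digit by 3, carrying:
  1×3 = 3 → write 1 carry 1
  1×3+1 = 4 → write 0 carry 2
  1×3+2 = 5 → write 1 carry 2
  1×3+2 = 5 → write 1 carry 2
  1×3+2 = 5 → write 1 carry 2
  0×3+2 = 2 → write 0 carry 1
  1×3+1 = 4 → write 0 carry 2
  1×3+2 = 5 → write 1 carry 2
  1×3+2 = 5 → write 1 carry 2
  0×3+2 = 2 → write 0 carry 1
  1×3+1 = 4 → write 0 carry 2
  0×3+2 = 2 → write 0 carry 1
  1×3+1 = 4 → write 0 carry 2
  0×3+2 = 2 → write 0 carry 1
  1×3+1 = 4 → write 0 carry 2
  1×3+2 = 5 → write 1 carry 2
  0×3+2 = 2 → write 0 carry 1
  0×3+1 = 1 → write 1
  1×3 = 3 → write 1 carry 1
  1×3+1 = 4 → write 0 carry 2
  remaining carry: 10

0b1001101000000110011101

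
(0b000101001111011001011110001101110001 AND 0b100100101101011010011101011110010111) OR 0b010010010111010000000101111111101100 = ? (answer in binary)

0b000101001111011001011110001101110001 AND 0b100100101101011010011101011110010111 = 0b000100001101011000011100001100010001.
Then OR with 0b010010010111010000000101111111101100.

0b10110011111011000011101111111111101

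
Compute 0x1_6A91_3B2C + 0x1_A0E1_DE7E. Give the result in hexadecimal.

Add column by column in base 16, right to left:
  C+E = A carry 1
  2+7+1 = A
  B+E = 9 carry 1
  3+D+1 = 1 carry 1
  1+1+1 = 3
  9+E = 7 carry 1
  A+0+1 = B
  6+A = 0 carry 1
  1+1+1 = 3

0x30B7319AA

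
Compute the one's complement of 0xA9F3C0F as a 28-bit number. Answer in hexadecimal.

0x560C3F0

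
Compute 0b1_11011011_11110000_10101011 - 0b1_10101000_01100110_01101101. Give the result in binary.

0b1100111000101000111110

Subtract column by column in base 2:
  1-1 → 0
  1-0 → 1
  0-1 → 1 (borrow)
  1-1-1 → 1 (borrow)
  0-0-1 → 1 (borrow)
  1-1-1 → 1 (borrow)
  0-1-1 → 0 (borrow)
  1-0-1 → 0
  0-0 → 0
  0-1 → 1 (borrow)
  0-1-1 → 0 (borrow)
  0-0-1 → 1 (borrow)
  1-0-1 → 0
  1-1 → 0
  1-1 → 0
  1-0 → 1
  1-0 → 1
  1-0 → 1
  0-0 → 0
  1-1 → 0
  1-0 → 1
  0-1 → 1 (borrow)
  1-0-1 → 0
  1-1 → 0
  1-1 → 0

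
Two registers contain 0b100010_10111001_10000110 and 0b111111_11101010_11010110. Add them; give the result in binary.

Add column by column in base 2, right to left:
  0+0 = 0
  1+1 = 0 carry 1
  1+1+1 = 1 carry 1
  0+0+1 = 1
  0+1 = 1
  0+0 = 0
  0+1 = 1
  1+1 = 0 carry 1
  1+0+1 = 0 carry 1
  0+1+1 = 0 carry 1
  0+0+1 = 1
  1+1 = 0 carry 1
  1+0+1 = 0 carry 1
  1+1+1 = 1 carry 1
  0+1+1 = 0 carry 1
  1+1+1 = 1 carry 1
  0+1+1 = 0 carry 1
  1+1+1 = 1 carry 1
  0+1+1 = 0 carry 1
  0+1+1 = 0 carry 1
  0+1+1 = 0 carry 1
  1+1+1 = 1 carry 1
  final carry 1

0b11000101010010001011100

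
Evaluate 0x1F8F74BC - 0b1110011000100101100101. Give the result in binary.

0b11111010101011110101101010111

0x1F8F74BC = 0b11111100011110111010010111100 in binary.
Subtract column by column in base 2:
  0-1 → 1 (borrow)
  0-0-1 → 1 (borrow)
  1-1-1 → 1 (borrow)
  1-0-1 → 0
  1-0 → 1
  1-1 → 0
  0-1 → 1 (borrow)
  1-0-1 → 0
  0-1 → 1 (borrow)
  0-0-1 → 1 (borrow)
  1-0-1 → 0
  0-1 → 1 (borrow)
  1-0-1 → 0
  1-0 → 1
  1-0 → 1
  0-1 → 1 (borrow)
  1-1-1 → 1 (borrow)
  1-0-1 → 0
  1-0 → 1
  1-1 → 0
  0-1 → 1 (borrow)
  0-1-1 → 0 (borrow)
  0-0-1 → 1 (borrow)
  1-0-1 → 0
  1-0 → 1
  1-0 → 1
  1-0 → 1
  1-0 → 1
  1-0 → 1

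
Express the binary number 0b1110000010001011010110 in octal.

Group the bits in threes: 001 110 000 010 001 011 010 110 → 16021326.

0o16021326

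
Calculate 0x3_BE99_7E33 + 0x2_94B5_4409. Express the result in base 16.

Add column by column in base 16, right to left:
  3+9 = C
  3+0 = 3
  E+4 = 2 carry 1
  7+4+1 = C
  9+5 = E
  9+B = 4 carry 1
  E+4+1 = 3 carry 1
  B+9+1 = 5 carry 1
  3+2+1 = 6

0x6534EC23C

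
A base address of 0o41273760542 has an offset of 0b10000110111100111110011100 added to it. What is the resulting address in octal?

0o41502730376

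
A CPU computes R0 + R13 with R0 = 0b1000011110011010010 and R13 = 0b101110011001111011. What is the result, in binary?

0b1110010001101001101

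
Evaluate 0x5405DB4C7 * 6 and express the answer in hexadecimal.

0x1F82323CAA

Multiply each base-16 digit by 6, carrying:
  7×6 = 42 → write A carry 2
  C×6+2 = 74 → write A carry 4
  4×6+4 = 28 → write C carry 1
  B×6+1 = 67 → write 3 carry 4
  D×6+4 = 82 → write 2 carry 5
  5×6+5 = 35 → write 3 carry 2
  0×6+2 = 2 → write 2
  4×6 = 24 → write 8 carry 1
  5×6+1 = 31 → write F carry 1
  remaining carry: 1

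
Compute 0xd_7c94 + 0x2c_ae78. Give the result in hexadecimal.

0x3a2b0c

Add column by column in base 16, right to left:
  4+8 = c
  9+7 = 0 carry 1
  c+e+1 = b carry 1
  7+a+1 = 2 carry 1
  d+c+1 = a carry 1
  0+2+1 = 3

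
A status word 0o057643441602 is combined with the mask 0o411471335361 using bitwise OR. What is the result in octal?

OR each oct digit independently (no carries):
  0|4=4, 5|1=5, 7|1=7, 6|4=6, 4|7=7, 3|1=3, 4|3=7, 4|3=7, 1|5=5, 6|3=7, 0|6=6, 2|1=3

0o457673775763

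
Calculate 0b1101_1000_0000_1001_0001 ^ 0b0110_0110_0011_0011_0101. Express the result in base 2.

XOR bit by bit (1 where the bits differ):
  11011000000010010001
^ 01100110001100110101
= 10111110001110100100

0b10111110001110100100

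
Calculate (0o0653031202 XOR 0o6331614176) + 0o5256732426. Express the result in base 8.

First 0o0653031202 XOR 0o6331614176 = 0o6562625374.
Add column by column in base 8, right to left:
  4+6 = 2 carry 1
  7+2+1 = 2 carry 1
  3+4+1 = 0 carry 1
  5+2+1 = 0 carry 1
  2+3+1 = 6
  6+7 = 5 carry 1
  2+6+1 = 1 carry 1
  6+5+1 = 4 carry 1
  5+2+1 = 0 carry 1
  6+5+1 = 4 carry 1
  final carry 1

0o14041560022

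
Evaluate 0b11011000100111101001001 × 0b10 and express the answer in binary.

Multiply each base-2 digit by 2, carrying:
  1×2 = 2 → write 0 carry 1
  0×2+1 = 1 → write 1
  0×2 = 0 → write 0
  1×2 = 2 → write 0 carry 1
  0×2+1 = 1 → write 1
  0×2 = 0 → write 0
  1×2 = 2 → write 0 carry 1
  0×2+1 = 1 → write 1
  1×2 = 2 → write 0 carry 1
  1×2+1 = 3 → write 1 carry 1
  1×2+1 = 3 → write 1 carry 1
  1×2+1 = 3 → write 1 carry 1
  0×2+1 = 1 → write 1
  0×2 = 0 → write 0
  1×2 = 2 → write 0 carry 1
  0×2+1 = 1 → write 1
  0×2 = 0 → write 0
  0×2 = 0 → write 0
  1×2 = 2 → write 0 carry 1
  1×2+1 = 3 → write 1 carry 1
  0×2+1 = 1 → write 1
  1×2 = 2 → write 0 carry 1
  1×2+1 = 3 → write 1 carry 1
  remaining carry: 1

0b110110001001111010010010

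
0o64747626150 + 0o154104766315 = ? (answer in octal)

Add column by column in base 8, right to left:
  0+5 = 5
  5+1 = 6
  1+3 = 4
  6+6 = 4 carry 1
  2+6+1 = 1 carry 1
  6+7+1 = 6 carry 1
  7+4+1 = 4 carry 1
  4+0+1 = 5
  7+1 = 0 carry 1
  4+4+1 = 1 carry 1
  6+5+1 = 4 carry 1
  0+1+1 = 2

0o241054614465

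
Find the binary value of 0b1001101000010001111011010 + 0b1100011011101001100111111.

Add column by column in base 2, right to left:
  0+1 = 1
  1+1 = 0 carry 1
  0+1+1 = 0 carry 1
  1+1+1 = 1 carry 1
  1+1+1 = 1 carry 1
  0+1+1 = 0 carry 1
  1+0+1 = 0 carry 1
  1+0+1 = 0 carry 1
  1+1+1 = 1 carry 1
  1+1+1 = 1 carry 1
  0+0+1 = 1
  0+0 = 0
  0+1 = 1
  1+0 = 1
  0+1 = 1
  0+1 = 1
  0+1 = 1
  0+0 = 0
  1+1 = 0 carry 1
  0+1+1 = 0 carry 1
  1+0+1 = 0 carry 1
  1+0+1 = 0 carry 1
  0+0+1 = 1
  0+1 = 1
  1+1 = 0 carry 1
  final carry 1

0b10110000011111011100011001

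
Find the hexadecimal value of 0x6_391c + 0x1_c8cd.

Add column by column in base 16, right to left:
  c+d = 9 carry 1
  1+c+1 = e
  9+8 = 1 carry 1
  3+c+1 = 0 carry 1
  6+1+1 = 8

0x801e9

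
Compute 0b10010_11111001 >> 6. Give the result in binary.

0b1001011

Right shift by 6: drop the 6 least-significant bits.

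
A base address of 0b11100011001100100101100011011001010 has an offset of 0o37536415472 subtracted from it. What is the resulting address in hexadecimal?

0x61c18ab90

0b11100011001100100101100011011001010 = 0x71992c6ca in hexadecimal.
0o37536415472 = 0xfd7a1b3a in hexadecimal.
Subtract column by column in base 16:
  a-a → 0
  c-3 → 9
  6-b → b (borrow)
  c-1-1 → a
  2-a → 8 (borrow)
  9-7-1 → 1
  9-d → c (borrow)
  1-f-1 → 1 (borrow)
  7-0-1 → 6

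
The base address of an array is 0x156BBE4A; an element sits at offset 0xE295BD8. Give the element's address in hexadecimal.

0x23951A22

Add column by column in base 16, right to left:
  A+8 = 2 carry 1
  4+D+1 = 2 carry 1
  E+B+1 = A carry 1
  B+5+1 = 1 carry 1
  B+9+1 = 5 carry 1
  6+2+1 = 9
  5+E = 3 carry 1
  1+0+1 = 2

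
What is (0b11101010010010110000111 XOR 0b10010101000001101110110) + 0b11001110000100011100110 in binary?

0b101001101010111111010111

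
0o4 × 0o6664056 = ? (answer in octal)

0o33320270

Multiply each base-8 digit by 4, carrying:
  6×4 = 24 → write 0 carry 3
  5×4+3 = 23 → write 7 carry 2
  0×4+2 = 2 → write 2
  4×4 = 16 → write 0 carry 2
  6×4+2 = 26 → write 2 carry 3
  6×4+3 = 27 → write 3 carry 3
  6×4+3 = 27 → write 3 carry 3
  remaining carry: 3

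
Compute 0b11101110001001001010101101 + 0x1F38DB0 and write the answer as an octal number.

0o553020135

0b11101110001001001010101101 = 0o356111255 in octal.
0x1F38DB0 = 0o174706660 in octal.
Add column by column in base 8, right to left:
  5+0 = 5
  5+6 = 3 carry 1
  2+6+1 = 1 carry 1
  1+6+1 = 0 carry 1
  1+0+1 = 2
  1+7 = 0 carry 1
  6+4+1 = 3 carry 1
  5+7+1 = 5 carry 1
  3+1+1 = 5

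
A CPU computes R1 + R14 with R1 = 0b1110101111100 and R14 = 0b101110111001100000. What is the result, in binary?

0b110000101111011100

Add column by column in base 2, right to left:
  0+0 = 0
  0+0 = 0
  1+0 = 1
  1+0 = 1
  1+0 = 1
  1+1 = 0 carry 1
  1+1+1 = 1 carry 1
  0+0+1 = 1
  1+0 = 1
  0+1 = 1
  1+1 = 0 carry 1
  1+1+1 = 1 carry 1
  1+0+1 = 0 carry 1
  0+1+1 = 0 carry 1
  0+1+1 = 0 carry 1
  0+1+1 = 0 carry 1
  0+0+1 = 1
  0+1 = 1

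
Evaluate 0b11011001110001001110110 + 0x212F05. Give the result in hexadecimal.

0b11011001110001001110110 = 0x6CE276 in hexadecimal.
Add column by column in base 16, right to left:
  6+5 = B
  7+0 = 7
  2+F = 1 carry 1
  E+2+1 = 1 carry 1
  C+1+1 = E
  6+2 = 8

0x8E117B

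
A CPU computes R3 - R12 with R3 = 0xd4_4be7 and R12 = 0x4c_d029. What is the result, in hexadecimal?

Subtract column by column in base 16:
  7-9 → e (borrow)
  e-2-1 → b
  b-0 → b
  4-d → 7 (borrow)
  4-c-1 → 7 (borrow)
  d-4-1 → 8

0x877bbe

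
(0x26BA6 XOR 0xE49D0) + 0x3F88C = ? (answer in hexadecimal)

0x101B02

First 0x26BA6 XOR 0xE49D0 = 0xC2276.
Add column by column in base 16, right to left:
  6+C = 2 carry 1
  7+8+1 = 0 carry 1
  2+8+1 = B
  2+F = 1 carry 1
  C+3+1 = 0 carry 1
  final carry 1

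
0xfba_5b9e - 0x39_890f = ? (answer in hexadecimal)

Subtract column by column in base 16:
  e-f → f (borrow)
  9-0-1 → 8
  b-9 → 2
  5-8 → d (borrow)
  a-9-1 → 0
  b-3 → 8
  f-0 → f

0xf80d28f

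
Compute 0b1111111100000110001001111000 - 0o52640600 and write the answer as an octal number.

0o1721220370

0b1111111100000110001001111000 = 0o1774061170 in octal.
Subtract column by column in base 8:
  0-0 → 0
  7-0 → 7
  1-6 → 3 (borrow)
  1-0-1 → 0
  6-4 → 2
  0-6 → 2 (borrow)
  4-2-1 → 1
  7-5 → 2
  7-0 → 7
  1-0 → 1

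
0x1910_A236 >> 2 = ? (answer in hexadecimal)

2 bits is not a whole number of base-16 digits; in binary: 11001000100001010001000110110 >> 2 = 110010001000010100010001101.

0x644288D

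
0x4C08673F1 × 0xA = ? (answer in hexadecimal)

0x2F8540876A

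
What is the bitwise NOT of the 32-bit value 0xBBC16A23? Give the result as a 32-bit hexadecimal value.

0x443E95DC

Each hex digit d becomes F−d:
  B→4, B→4, C→3, 1→E, 6→9, A→5, 2→D, 3→C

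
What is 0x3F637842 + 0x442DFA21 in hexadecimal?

0x83917263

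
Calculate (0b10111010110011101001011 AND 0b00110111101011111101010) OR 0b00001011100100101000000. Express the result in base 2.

0b111011100111101001010

0b10111010110011101001011 AND 0b00110111101011111101010 = 0b00110010100011101001010.
Then OR with 0b00001011100100101000000.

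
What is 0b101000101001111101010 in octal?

0o5051752

Group the bits in threes: 101 000 101 001 111 101 010 → 5051752.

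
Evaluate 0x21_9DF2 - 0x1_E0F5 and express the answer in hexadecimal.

0x1FBCFD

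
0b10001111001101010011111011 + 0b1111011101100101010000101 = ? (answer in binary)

0b100001010111001111110000000

Add column by column in base 2, right to left:
  1+1 = 0 carry 1
  1+0+1 = 0 carry 1
  0+1+1 = 0 carry 1
  1+0+1 = 0 carry 1
  1+0+1 = 0 carry 1
  1+0+1 = 0 carry 1
  1+0+1 = 0 carry 1
  1+1+1 = 1 carry 1
  0+0+1 = 1
  0+1 = 1
  1+0 = 1
  0+1 = 1
  1+0 = 1
  0+0 = 0
  1+1 = 0 carry 1
  1+1+1 = 1 carry 1
  0+0+1 = 1
  0+1 = 1
  1+1 = 0 carry 1
  1+1+1 = 1 carry 1
  1+0+1 = 0 carry 1
  1+1+1 = 1 carry 1
  0+1+1 = 0 carry 1
  0+1+1 = 0 carry 1
  0+1+1 = 0 carry 1
  1+0+1 = 0 carry 1
  final carry 1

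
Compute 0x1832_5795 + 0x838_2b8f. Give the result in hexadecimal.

0x206a8324

Add column by column in base 16, right to left:
  5+f = 4 carry 1
  9+8+1 = 2 carry 1
  7+b+1 = 3 carry 1
  5+2+1 = 8
  2+8 = a
  3+3 = 6
  8+8 = 0 carry 1
  1+0+1 = 2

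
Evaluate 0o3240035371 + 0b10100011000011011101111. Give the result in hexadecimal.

0o3240035371 = 0x1a803af9 in hexadecimal.
0b10100011000011011101111 = 0x5186ef in hexadecimal.
Add column by column in base 16, right to left:
  9+f = 8 carry 1
  f+e+1 = e carry 1
  a+6+1 = 1 carry 1
  3+8+1 = c
  0+1 = 1
  8+5 = d
  a+0 = a
  1+0 = 1

0x1ad1c1e8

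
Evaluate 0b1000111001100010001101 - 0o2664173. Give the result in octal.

0o6030022

0b1000111001100010001101 = 0o10714215 in octal.
Subtract column by column in base 8:
  5-3 → 2
  1-7 → 2 (borrow)
  2-1-1 → 0
  4-4 → 0
  1-6 → 3 (borrow)
  7-6-1 → 0
  0-2 → 6 (borrow)
  1-0-1 → 0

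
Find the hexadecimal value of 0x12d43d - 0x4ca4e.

Subtract column by column in base 16:
  d-e → f (borrow)
  3-4-1 → e (borrow)
  4-a-1 → 9 (borrow)
  d-c-1 → 0
  2-4 → e (borrow)
  1-0-1 → 0

0xe09ef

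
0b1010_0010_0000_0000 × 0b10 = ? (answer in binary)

0b10100010000000000

Multiply each base-2 digit by 2, carrying:
  0×2 = 0 → write 0
  0×2 = 0 → write 0
  0×2 = 0 → write 0
  0×2 = 0 → write 0
  0×2 = 0 → write 0
  0×2 = 0 → write 0
  0×2 = 0 → write 0
  0×2 = 0 → write 0
  0×2 = 0 → write 0
  1×2 = 2 → write 0 carry 1
  0×2+1 = 1 → write 1
  0×2 = 0 → write 0
  0×2 = 0 → write 0
  1×2 = 2 → write 0 carry 1
  0×2+1 = 1 → write 1
  1×2 = 2 → write 0 carry 1
  remaining carry: 1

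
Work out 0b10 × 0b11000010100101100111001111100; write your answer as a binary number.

0b110000101001011001110011111000

Multiply each base-2 digit by 2, carrying:
  0×2 = 0 → write 0
  0×2 = 0 → write 0
  1×2 = 2 → write 0 carry 1
  1×2+1 = 3 → write 1 carry 1
  1×2+1 = 3 → write 1 carry 1
  1×2+1 = 3 → write 1 carry 1
  1×2+1 = 3 → write 1 carry 1
  0×2+1 = 1 → write 1
  0×2 = 0 → write 0
  1×2 = 2 → write 0 carry 1
  1×2+1 = 3 → write 1 carry 1
  1×2+1 = 3 → write 1 carry 1
  0×2+1 = 1 → write 1
  0×2 = 0 → write 0
  1×2 = 2 → write 0 carry 1
  1×2+1 = 3 → write 1 carry 1
  0×2+1 = 1 → write 1
  1×2 = 2 → write 0 carry 1
  0×2+1 = 1 → write 1
  0×2 = 0 → write 0
  1×2 = 2 → write 0 carry 1
  0×2+1 = 1 → write 1
  1×2 = 2 → write 0 carry 1
  0×2+1 = 1 → write 1
  0×2 = 0 → write 0
  0×2 = 0 → write 0
  0×2 = 0 → write 0
  1×2 = 2 → write 0 carry 1
  1×2+1 = 3 → write 1 carry 1
  remaining carry: 1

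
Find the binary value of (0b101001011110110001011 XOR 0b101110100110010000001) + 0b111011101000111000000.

First 0b101001011110110001011 XOR 0b101110100110010000001 = 0b000111111000100001010.
Add column by column in base 2, right to left:
  0+0 = 0
  1+0 = 1
  0+0 = 0
  1+0 = 1
  0+0 = 0
  0+0 = 0
  0+1 = 1
  0+1 = 1
  1+1 = 0 carry 1
  0+0+1 = 1
  0+0 = 0
  0+0 = 0
  1+1 = 0 carry 1
  1+0+1 = 0 carry 1
  1+1+1 = 1 carry 1
  1+1+1 = 1 carry 1
  1+1+1 = 1 carry 1
  1+0+1 = 0 carry 1
  0+1+1 = 0 carry 1
  0+1+1 = 0 carry 1
  0+1+1 = 0 carry 1
  final carry 1

0b1000011100001011001010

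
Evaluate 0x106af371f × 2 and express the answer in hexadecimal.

0x20d5e6e3e

Multiply each base-16 digit by 2, carrying:
  f×2 = 30 → write e carry 1
  1×2+1 = 3 → write 3
  7×2 = 14 → write e
  3×2 = 6 → write 6
  f×2 = 30 → write e carry 1
  a×2+1 = 21 → write 5 carry 1
  6×2+1 = 13 → write d
  0×2 = 0 → write 0
  1×2 = 2 → write 2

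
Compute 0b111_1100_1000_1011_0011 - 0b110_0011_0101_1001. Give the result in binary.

0b1110110010101011010

Subtract column by column in base 2:
  1-1 → 0
  1-0 → 1
  0-0 → 0
  0-1 → 1 (borrow)
  1-1-1 → 1 (borrow)
  1-0-1 → 0
  0-1 → 1 (borrow)
  1-0-1 → 0
  0-1 → 1 (borrow)
  0-1-1 → 0 (borrow)
  0-0-1 → 1 (borrow)
  1-0-1 → 0
  0-0 → 0
  0-1 → 1 (borrow)
  1-1-1 → 1 (borrow)
  1-0-1 → 0
  1-0 → 1
  1-0 → 1
  1-0 → 1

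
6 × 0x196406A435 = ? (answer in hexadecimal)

0x985827D93E

Multiply each base-16 digit by 6, carrying:
  5×6 = 30 → write E carry 1
  3×6+1 = 19 → write 3 carry 1
  4×6+1 = 25 → write 9 carry 1
  A×6+1 = 61 → write D carry 3
  6×6+3 = 39 → write 7 carry 2
  0×6+2 = 2 → write 2
  4×6 = 24 → write 8 carry 1
  6×6+1 = 37 → write 5 carry 2
  9×6+2 = 56 → write 8 carry 3
  1×6+3 = 9 → write 9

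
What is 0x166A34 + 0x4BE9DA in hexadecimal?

Add column by column in base 16, right to left:
  4+A = E
  3+D = 0 carry 1
  A+9+1 = 4 carry 1
  6+E+1 = 5 carry 1
  6+B+1 = 2 carry 1
  1+4+1 = 6

0x62540E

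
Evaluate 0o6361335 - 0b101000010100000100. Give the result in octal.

0b101000010100000100 = 0o502404 in octal.
Subtract column by column in base 8:
  5-4 → 1
  3-0 → 3
  3-4 → 7 (borrow)
  1-2-1 → 6 (borrow)
  6-0-1 → 5
  3-5 → 6 (borrow)
  6-0-1 → 5

0o5656731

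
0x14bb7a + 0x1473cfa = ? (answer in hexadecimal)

0x15bf874

Add column by column in base 16, right to left:
  a+a = 4 carry 1
  7+f+1 = 7 carry 1
  b+c+1 = 8 carry 1
  b+3+1 = f
  4+7 = b
  1+4 = 5
  0+1 = 1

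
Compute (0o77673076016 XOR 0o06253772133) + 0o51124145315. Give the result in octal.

First 0o77673076016 XOR 0o06253772133 = 0o71420704125.
Add column by column in base 8, right to left:
  5+5 = 2 carry 1
  2+1+1 = 4
  1+3 = 4
  4+5 = 1 carry 1
  0+4+1 = 5
  7+1 = 0 carry 1
  0+4+1 = 5
  2+2 = 4
  4+1 = 5
  1+1 = 2
  7+5 = 4 carry 1
  final carry 1

0o142545051442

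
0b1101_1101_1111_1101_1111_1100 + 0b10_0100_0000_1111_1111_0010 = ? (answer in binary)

Add column by column in base 2, right to left:
  0+0 = 0
  0+1 = 1
  1+0 = 1
  1+0 = 1
  1+1 = 0 carry 1
  1+1+1 = 1 carry 1
  1+1+1 = 1 carry 1
  1+1+1 = 1 carry 1
  1+1+1 = 1 carry 1
  0+1+1 = 0 carry 1
  1+1+1 = 1 carry 1
  1+1+1 = 1 carry 1
  1+0+1 = 0 carry 1
  1+0+1 = 0 carry 1
  1+0+1 = 0 carry 1
  1+0+1 = 0 carry 1
  1+0+1 = 0 carry 1
  0+0+1 = 1
  1+1 = 0 carry 1
  1+0+1 = 0 carry 1
  1+0+1 = 0 carry 1
  0+1+1 = 0 carry 1
  1+0+1 = 0 carry 1
  1+0+1 = 0 carry 1
  final carry 1

0b1000000100000110111101110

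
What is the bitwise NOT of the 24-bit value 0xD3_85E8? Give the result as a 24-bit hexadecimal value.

Each hex digit d becomes F−d:
  D→2, 3→C, 8→7, 5→A, E→1, 8→7

0x2C7A17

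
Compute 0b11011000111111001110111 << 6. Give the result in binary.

Left shift by 6: append 6 zero bits.

0b11011000111111001110111000000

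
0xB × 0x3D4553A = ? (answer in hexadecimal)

0x2A1FA97E

Multiply each base-16 digit by 11, carrying:
  A×11 = 110 → write E carry 6
  3×11+6 = 39 → write 7 carry 2
  5×11+2 = 57 → write 9 carry 3
  5×11+3 = 58 → write A carry 3
  4×11+3 = 47 → write F carry 2
  D×11+2 = 145 → write 1 carry 9
  3×11+9 = 42 → write A carry 2
  remaining carry: 2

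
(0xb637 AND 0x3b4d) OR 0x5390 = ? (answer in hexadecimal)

0xb637 AND 0x3b4d = 0x3205.
Then OR with 0x5390.

0x7395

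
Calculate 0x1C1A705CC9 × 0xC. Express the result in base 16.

0x1513D44596C

Multiply each base-16 digit by 12, carrying:
  9×12 = 108 → write C carry 6
  C×12+6 = 150 → write 6 carry 9
  C×12+9 = 153 → write 9 carry 9
  5×12+9 = 69 → write 5 carry 4
  0×12+4 = 4 → write 4
  7×12 = 84 → write 4 carry 5
  A×12+5 = 125 → write D carry 7
  1×12+7 = 19 → write 3 carry 1
  C×12+1 = 145 → write 1 carry 9
  1×12+9 = 21 → write 5 carry 1
  remaining carry: 1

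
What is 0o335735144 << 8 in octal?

0o156756462000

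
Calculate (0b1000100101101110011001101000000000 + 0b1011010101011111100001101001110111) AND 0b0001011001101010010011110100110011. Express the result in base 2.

0b1011001001000010011010000110011

Add column by column in base 2, right to left:
  0+1 = 1
  0+1 = 1
  0+1 = 1
  0+0 = 0
  0+1 = 1
  0+1 = 1
  0+1 = 1
  0+0 = 0
  0+0 = 0
  1+1 = 0 carry 1
  0+0+1 = 1
  1+1 = 0 carry 1
  1+1+1 = 1 carry 1
  0+0+1 = 1
  0+0 = 0
  1+0 = 1
  1+0 = 1
  0+1 = 1
  0+1 = 1
  1+1 = 0 carry 1
  1+1+1 = 1 carry 1
  1+1+1 = 1 carry 1
  0+1+1 = 0 carry 1
  1+0+1 = 0 carry 1
  1+1+1 = 1 carry 1
  0+0+1 = 1
  1+1 = 0 carry 1
  0+0+1 = 1
  0+1 = 1
  1+0 = 1
  0+1 = 1
  0+1 = 1
  0+0 = 0
  1+1 = 0 carry 1
  final carry 1
Sum = 0b10011111011001101111011010001110111; now AND with 0b0001011001101010010011110100110011:
  10011111011001101111011010001110111
& 00001011001101010010011110100110011
= 00001011001001000010011010000110011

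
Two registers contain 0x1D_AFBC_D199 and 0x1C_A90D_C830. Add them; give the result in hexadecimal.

Add column by column in base 16, right to left:
  9+0 = 9
  9+3 = C
  1+8 = 9
  D+C = 9 carry 1
  C+D+1 = A carry 1
  B+0+1 = C
  F+9 = 8 carry 1
  A+A+1 = 5 carry 1
  D+C+1 = A carry 1
  1+1+1 = 3

0x3A58CA99C9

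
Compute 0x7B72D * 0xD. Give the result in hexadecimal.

Multiply each base-16 digit by 13, carrying:
  D×13 = 169 → write 9 carry 10
  2×13+10 = 36 → write 4 carry 2
  7×13+2 = 93 → write D carry 5
  B×13+5 = 148 → write 4 carry 9
  7×13+9 = 100 → write 4 carry 6
  remaining carry: 6

0x644D49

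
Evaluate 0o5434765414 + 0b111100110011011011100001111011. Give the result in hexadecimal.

0x6941A387

0o5434765414 = 0x2C73EB0C in hexadecimal.
0b111100110011011011100001111011 = 0x3CCDB87B in hexadecimal.
Add column by column in base 16, right to left:
  C+B = 7 carry 1
  0+7+1 = 8
  B+8 = 3 carry 1
  E+B+1 = A carry 1
  3+D+1 = 1 carry 1
  7+C+1 = 4 carry 1
  C+C+1 = 9 carry 1
  2+3+1 = 6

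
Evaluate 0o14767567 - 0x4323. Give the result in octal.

0o14726124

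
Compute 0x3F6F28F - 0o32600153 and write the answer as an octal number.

0o342771044

0x3F6F28F = 0o375571217 in octal.
Subtract column by column in base 8:
  7-3 → 4
  1-5 → 4 (borrow)
  2-1-1 → 0
  1-0 → 1
  7-0 → 7
  5-6 → 7 (borrow)
  5-2-1 → 2
  7-3 → 4
  3-0 → 3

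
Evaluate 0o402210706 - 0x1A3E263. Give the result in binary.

0b10011001010010111101100011

0o402210706 = 0b100000010010001000111000110 in binary.
0x1A3E263 = 0b1101000111110001001100011 in binary.
Subtract column by column in base 2:
  0-1 → 1 (borrow)
  1-1-1 → 1 (borrow)
  1-0-1 → 0
  0-0 → 0
  0-0 → 0
  0-1 → 1 (borrow)
  1-1-1 → 1 (borrow)
  1-0-1 → 0
  1-0 → 1
  0-1 → 1 (borrow)
  0-0-1 → 1 (borrow)
  0-0-1 → 1 (borrow)
  1-0-1 → 0
  0-1 → 1 (borrow)
  0-1-1 → 0 (borrow)
  0-1-1 → 0 (borrow)
  1-1-1 → 1 (borrow)
  0-1-1 → 0 (borrow)
  0-0-1 → 1 (borrow)
  1-0-1 → 0
  0-0 → 0
  0-1 → 1 (borrow)
  0-0-1 → 1 (borrow)
  0-1-1 → 0 (borrow)
  0-1-1 → 0 (borrow)
  0-0-1 → 1 (borrow)
  1-0-1 → 0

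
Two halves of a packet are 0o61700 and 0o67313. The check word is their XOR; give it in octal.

0o06413

XOR each oct digit independently (no carries):
  6^6=0, 1^7=6, 7^3=4, 0^1=1, 0^3=3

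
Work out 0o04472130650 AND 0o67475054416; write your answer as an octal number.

0o04470010410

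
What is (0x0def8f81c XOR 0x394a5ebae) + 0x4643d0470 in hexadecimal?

0x7ae9a1822

First 0x0def8f81c XOR 0x394a5ebae = 0x34a5d13b2.
Add column by column in base 16, right to left:
  2+0 = 2
  b+7 = 2 carry 1
  3+4+1 = 8
  1+0 = 1
  d+d = a carry 1
  5+3+1 = 9
  a+4 = e
  4+6 = a
  3+4 = 7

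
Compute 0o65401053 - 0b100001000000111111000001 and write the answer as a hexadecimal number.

0x51F26A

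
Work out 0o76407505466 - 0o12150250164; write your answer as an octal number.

0o64237235302

Subtract column by column in base 8:
  6-4 → 2
  6-6 → 0
  4-1 → 3
  5-0 → 5
  0-5 → 3 (borrow)
  5-2-1 → 2
  7-0 → 7
  0-5 → 3 (borrow)
  4-1-1 → 2
  6-2 → 4
  7-1 → 6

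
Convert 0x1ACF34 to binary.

0b110101100111100110100

Expand each hex digit to 4 bits: 1=0001 A=1010 C=1100 F=1111 3=0011 4=0100.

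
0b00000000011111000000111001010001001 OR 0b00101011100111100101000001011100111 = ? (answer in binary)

0b00101011111111100101111001011101111

OR bit by bit (1 where either bit is 1):
  00000000011111000000111001010001001
| 00101011100111100101000001011100111
= 00101011111111100101111001011101111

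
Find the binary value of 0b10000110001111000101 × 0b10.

0b100001100011110001010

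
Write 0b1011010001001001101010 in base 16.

0x2d126a

Group the bits into nibbles: 0010 1101 0001 0010 0110 1010 → 2d126a.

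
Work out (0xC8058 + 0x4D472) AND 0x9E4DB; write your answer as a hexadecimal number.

Add column by column in base 16, right to left:
  8+2 = A
  5+7 = C
  0+4 = 4
  8+D = 5 carry 1
  C+4+1 = 1 carry 1
  final carry 1
Sum = 0x1154CA; now AND with 0x9E4DB:
  1&0=0, 1&9=1, 5&E=4, 4&4=4, C&D=C, A&B=A

0x144CA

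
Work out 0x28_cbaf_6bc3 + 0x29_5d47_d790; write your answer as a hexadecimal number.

0x5228f74353

Add column by column in base 16, right to left:
  3+0 = 3
  c+9 = 5 carry 1
  b+7+1 = 3 carry 1
  6+d+1 = 4 carry 1
  f+7+1 = 7 carry 1
  a+4+1 = f
  b+d = 8 carry 1
  c+5+1 = 2 carry 1
  8+9+1 = 2 carry 1
  2+2+1 = 5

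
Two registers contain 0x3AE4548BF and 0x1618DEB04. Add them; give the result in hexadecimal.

Add column by column in base 16, right to left:
  F+4 = 3 carry 1
  B+0+1 = C
  8+B = 3 carry 1
  4+E+1 = 3 carry 1
  5+D+1 = 3 carry 1
  4+8+1 = D
  E+1 = F
  A+6 = 0 carry 1
  3+1+1 = 5

0x50FD333C3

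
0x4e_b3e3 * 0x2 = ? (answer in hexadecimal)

0x9d67c6

Multiply each base-16 digit by 2, carrying:
  3×2 = 6 → write 6
  e×2 = 28 → write c carry 1
  3×2+1 = 7 → write 7
  b×2 = 22 → write 6 carry 1
  e×2+1 = 29 → write d carry 1
  4×2+1 = 9 → write 9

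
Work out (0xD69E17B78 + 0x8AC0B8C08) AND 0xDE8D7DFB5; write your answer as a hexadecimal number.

Add column by column in base 16, right to left:
  8+8 = 0 carry 1
  7+0+1 = 8
  B+C = 7 carry 1
  7+8+1 = 0 carry 1
  1+B+1 = D
  E+0 = E
  9+C = 5 carry 1
  6+A+1 = 1 carry 1
  D+8+1 = 6 carry 1
  final carry 1
Sum = 0x1615ED0780; now AND with 0xDE8D7DFB5:
  1&0=0, 6&D=4, 1&E=0, 5&8=0, E&D=C, D&7=5, 0&D=0, 7&F=7, 8&B=8, 0&5=0

0x400C50780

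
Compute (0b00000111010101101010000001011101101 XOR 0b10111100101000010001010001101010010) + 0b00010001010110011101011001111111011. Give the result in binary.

0b11001101010100011000101010110111010

First 0b00000111010101101010000001011101101 XOR 0b10111100101000010001010001101010010 = 0b10111011111101111011010000110111111.
Add column by column in base 2, right to left:
  1+1 = 0 carry 1
  1+1+1 = 1 carry 1
  1+0+1 = 0 carry 1
  1+1+1 = 1 carry 1
  1+1+1 = 1 carry 1
  1+1+1 = 1 carry 1
  0+1+1 = 0 carry 1
  1+1+1 = 1 carry 1
  1+1+1 = 1 carry 1
  0+1+1 = 0 carry 1
  0+0+1 = 1
  0+0 = 0
  0+1 = 1
  1+1 = 0 carry 1
  0+0+1 = 1
  1+1 = 0 carry 1
  1+0+1 = 0 carry 1
  0+1+1 = 0 carry 1
  1+1+1 = 1 carry 1
  1+1+1 = 1 carry 1
  1+0+1 = 0 carry 1
  1+0+1 = 0 carry 1
  0+1+1 = 0 carry 1
  1+1+1 = 1 carry 1
  1+0+1 = 0 carry 1
  1+1+1 = 1 carry 1
  1+0+1 = 0 carry 1
  1+1+1 = 1 carry 1
  1+0+1 = 0 carry 1
  0+0+1 = 1
  1+0 = 1
  1+1 = 0 carry 1
  1+0+1 = 0 carry 1
  0+0+1 = 1
  1+0 = 1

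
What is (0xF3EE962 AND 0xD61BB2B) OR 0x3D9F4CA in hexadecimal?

0xF3EE962 AND 0xD61BB2B = 0xD20A922.
Then OR with 0x3D9F4CA.

0xFF9FDEA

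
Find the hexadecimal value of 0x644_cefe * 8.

0x322677f0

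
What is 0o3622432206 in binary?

0b11110010010100011010010000110

Each octal digit is 3 bits: 3=011 6=110 2=010 2=010 4=100 3=011 2=010 2=010 0=000 6=110.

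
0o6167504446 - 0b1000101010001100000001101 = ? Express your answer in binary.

0o6167504446 = 0b110001110111101000100100100110 in binary.
Subtract column by column in base 2:
  0-1 → 1 (borrow)
  1-0-1 → 0
  1-1 → 0
  0-1 → 1 (borrow)
  0-0-1 → 1 (borrow)
  1-0-1 → 0
  0-0 → 0
  0-0 → 0
  1-0 → 1
  0-0 → 0
  0-0 → 0
  1-1 → 0
  0-1 → 1 (borrow)
  0-0-1 → 1 (borrow)
  0-0-1 → 1 (borrow)
  1-0-1 → 0
  0-1 → 1 (borrow)
  1-0-1 → 0
  1-1 → 0
  1-0 → 1
  1-1 → 0
  0-0 → 0
  1-0 → 1
  1-0 → 1
  1-1 → 0
  0-0 → 0
  0-0 → 0
  0-0 → 0
  1-0 → 1
  1-0 → 1

0b110000110010010111000100011001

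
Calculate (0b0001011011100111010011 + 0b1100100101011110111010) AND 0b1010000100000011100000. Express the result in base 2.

Add column by column in base 2, right to left:
  1+0 = 1
  1+1 = 0 carry 1
  0+0+1 = 1
  0+1 = 1
  1+1 = 0 carry 1
  0+1+1 = 0 carry 1
  1+0+1 = 0 carry 1
  1+1+1 = 1 carry 1
  1+1+1 = 1 carry 1
  0+1+1 = 0 carry 1
  0+1+1 = 0 carry 1
  1+0+1 = 0 carry 1
  1+1+1 = 1 carry 1
  1+0+1 = 0 carry 1
  0+1+1 = 0 carry 1
  1+0+1 = 0 carry 1
  1+0+1 = 0 carry 1
  0+1+1 = 0 carry 1
  1+0+1 = 0 carry 1
  0+0+1 = 1
  0+1 = 1
  0+1 = 1
Sum = 0b1110000001000110001101; now AND with 0b1010000100000011100000:
  1110000001000110001101
& 1010000100000011100000
= 1010000000000010000000

0b1010000000000010000000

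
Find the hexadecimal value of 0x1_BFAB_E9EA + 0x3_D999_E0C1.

0x59945CAAB

Add column by column in base 16, right to left:
  A+1 = B
  E+C = A carry 1
  9+0+1 = A
  E+E = C carry 1
  B+9+1 = 5 carry 1
  A+9+1 = 4 carry 1
  F+9+1 = 9 carry 1
  B+D+1 = 9 carry 1
  1+3+1 = 5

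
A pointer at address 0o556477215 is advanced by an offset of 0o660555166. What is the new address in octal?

0o1437254403

Add column by column in base 8, right to left:
  5+6 = 3 carry 1
  1+6+1 = 0 carry 1
  2+1+1 = 4
  7+5 = 4 carry 1
  7+5+1 = 5 carry 1
  4+5+1 = 2 carry 1
  6+0+1 = 7
  5+6 = 3 carry 1
  5+6+1 = 4 carry 1
  final carry 1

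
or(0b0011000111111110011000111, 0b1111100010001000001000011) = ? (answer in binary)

0b1111100111111110011000111

OR bit by bit (1 where either bit is 1):
  0011000111111110011000111
| 1111100010001000001000011
= 1111100111111110011000111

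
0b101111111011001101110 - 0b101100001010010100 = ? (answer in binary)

0b101010011001111011010

Subtract column by column in base 2:
  0-0 → 0
  1-0 → 1
  1-1 → 0
  1-0 → 1
  0-1 → 1 (borrow)
  1-0-1 → 0
  1-0 → 1
  0-1 → 1 (borrow)
  0-0-1 → 1 (borrow)
  1-1-1 → 1 (borrow)
  1-0-1 → 0
  0-0 → 0
  1-0 → 1
  1-0 → 1
  1-1 → 0
  1-1 → 0
  1-0 → 1
  1-1 → 0
  1-0 → 1
  0-0 → 0
  1-0 → 1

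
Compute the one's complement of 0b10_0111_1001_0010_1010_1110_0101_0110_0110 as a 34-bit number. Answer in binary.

0b0110000110110101010001101010011001

Invert each bit: 1001111001001010101110010101100110 → 0110000110110101010001101010011001.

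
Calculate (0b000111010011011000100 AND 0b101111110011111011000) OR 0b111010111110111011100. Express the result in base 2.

0b111111111111111011100

0b000111010011011000100 AND 0b101111110011111011000 = 0b000111010011011000000.
Then OR with 0b111010111110111011100.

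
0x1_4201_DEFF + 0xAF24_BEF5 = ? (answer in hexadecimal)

0x1F1269DF4

Add column by column in base 16, right to left:
  F+5 = 4 carry 1
  F+F+1 = F carry 1
  E+E+1 = D carry 1
  D+B+1 = 9 carry 1
  1+4+1 = 6
  0+2 = 2
  2+F = 1 carry 1
  4+A+1 = F
  1+0 = 1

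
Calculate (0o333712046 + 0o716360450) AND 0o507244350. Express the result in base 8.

0o2240110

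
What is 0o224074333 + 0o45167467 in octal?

Add column by column in base 8, right to left:
  3+7 = 2 carry 1
  3+6+1 = 2 carry 1
  3+4+1 = 0 carry 1
  4+7+1 = 4 carry 1
  7+6+1 = 6 carry 1
  0+1+1 = 2
  4+5 = 1 carry 1
  2+4+1 = 7
  2+0 = 2

0o271264022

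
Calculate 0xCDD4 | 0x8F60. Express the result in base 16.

OR each hex digit independently (no carries):
  C|8=C, D|F=F, D|6=F, 4|0=4

0xCFF4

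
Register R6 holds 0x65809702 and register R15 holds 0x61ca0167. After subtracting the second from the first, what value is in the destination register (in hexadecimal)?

Subtract column by column in base 16:
  2-7 → b (borrow)
  0-6-1 → 9 (borrow)
  7-1-1 → 5
  9-0 → 9
  0-a → 6 (borrow)
  8-c-1 → b (borrow)
  5-1-1 → 3
  6-6 → 0

0x3b6959b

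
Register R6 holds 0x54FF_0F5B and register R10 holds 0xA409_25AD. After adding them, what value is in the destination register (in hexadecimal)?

0xF9083508

Add column by column in base 16, right to left:
  B+D = 8 carry 1
  5+A+1 = 0 carry 1
  F+5+1 = 5 carry 1
  0+2+1 = 3
  F+9 = 8 carry 1
  F+0+1 = 0 carry 1
  4+4+1 = 9
  5+A = F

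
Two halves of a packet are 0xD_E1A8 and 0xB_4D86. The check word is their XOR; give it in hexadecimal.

XOR each hex digit independently (no carries):
  D^B=6, E^4=A, 1^D=C, A^8=2, 8^6=E

0x6AC2E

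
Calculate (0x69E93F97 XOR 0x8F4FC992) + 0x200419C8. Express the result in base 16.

First 0x69E93F97 XOR 0x8F4FC992 = 0xE6A6F605.
Add column by column in base 16, right to left:
  5+8 = D
  0+C = C
  6+9 = F
  F+1 = 0 carry 1
  6+4+1 = B
  A+0 = A
  6+0 = 6
  E+2 = 0 carry 1
  final carry 1

0x106AB0FCD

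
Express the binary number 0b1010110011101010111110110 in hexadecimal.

Group the bits into nibbles: 0001 0101 1001 1101 0101 1111 0110 → 159D5F6.

0x159D5F6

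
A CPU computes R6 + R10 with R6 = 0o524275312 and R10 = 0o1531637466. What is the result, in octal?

0o2256135000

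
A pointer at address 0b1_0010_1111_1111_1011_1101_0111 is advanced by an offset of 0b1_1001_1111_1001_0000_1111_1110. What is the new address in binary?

0b10110011111000110011010101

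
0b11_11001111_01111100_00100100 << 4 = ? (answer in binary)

0b111100111101111100001001000000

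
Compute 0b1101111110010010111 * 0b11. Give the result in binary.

0b101001111010111000101

Multiply each base-2 digit by 3, carrying:
  1×3 = 3 → write 1 carry 1
  1×3+1 = 4 → write 0 carry 2
  1×3+2 = 5 → write 1 carry 2
  0×3+2 = 2 → write 0 carry 1
  1×3+1 = 4 → write 0 carry 2
  0×3+2 = 2 → write 0 carry 1
  0×3+1 = 1 → write 1
  1×3 = 3 → write 1 carry 1
  0×3+1 = 1 → write 1
  0×3 = 0 → write 0
  1×3 = 3 → write 1 carry 1
  1×3+1 = 4 → write 0 carry 2
  1×3+2 = 5 → write 1 carry 2
  1×3+2 = 5 → write 1 carry 2
  1×3+2 = 5 → write 1 carry 2
  1×3+2 = 5 → write 1 carry 2
  0×3+2 = 2 → write 0 carry 1
  1×3+1 = 4 → write 0 carry 2
  1×3+2 = 5 → write 1 carry 2
  remaining carry: 10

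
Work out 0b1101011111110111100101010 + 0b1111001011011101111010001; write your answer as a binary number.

0b11100101011010101011111011

Add column by column in base 2, right to left:
  0+1 = 1
  1+0 = 1
  0+0 = 0
  1+0 = 1
  0+1 = 1
  1+0 = 1
  0+1 = 1
  0+1 = 1
  1+1 = 0 carry 1
  1+1+1 = 1 carry 1
  1+0+1 = 0 carry 1
  1+1+1 = 1 carry 1
  0+1+1 = 0 carry 1
  1+1+1 = 1 carry 1
  1+0+1 = 0 carry 1
  1+1+1 = 1 carry 1
  1+1+1 = 1 carry 1
  1+0+1 = 0 carry 1
  1+1+1 = 1 carry 1
  1+0+1 = 0 carry 1
  0+0+1 = 1
  1+1 = 0 carry 1
  0+1+1 = 0 carry 1
  1+1+1 = 1 carry 1
  1+1+1 = 1 carry 1
  final carry 1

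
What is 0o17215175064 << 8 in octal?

8 bits is not a whole number of base-8 digits; in binary: 1111010001101001111101000110100 << 8 = 111101000110100111110100011010000000000.

0o7506476432000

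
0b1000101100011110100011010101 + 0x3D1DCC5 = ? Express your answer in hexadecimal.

0xC83C59A

0b1000101100011110100011010101 = 0x8B1E8D5 in hexadecimal.
Add column by column in base 16, right to left:
  5+5 = A
  D+C = 9 carry 1
  8+C+1 = 5 carry 1
  E+D+1 = C carry 1
  1+1+1 = 3
  B+D = 8 carry 1
  8+3+1 = C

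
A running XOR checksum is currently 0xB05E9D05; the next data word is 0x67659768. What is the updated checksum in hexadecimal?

0xD73B0A6D

XOR each hex digit independently (no carries):
  B^6=D, 0^7=7, 5^6=3, E^5=B, 9^9=0, D^7=A, 0^6=6, 5^8=D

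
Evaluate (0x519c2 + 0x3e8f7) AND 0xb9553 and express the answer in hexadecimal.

Add column by column in base 16, right to left:
  2+7 = 9
  c+f = b carry 1
  9+8+1 = 2 carry 1
  1+e+1 = 0 carry 1
  5+3+1 = 9
Sum = 0x902b9; now AND with 0xb9553:
  9&b=9, 0&9=0, 2&5=0, b&5=1, 9&3=1

0x90011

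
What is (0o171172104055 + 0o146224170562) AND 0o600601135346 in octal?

0o200400034206

Add column by column in base 8, right to left:
  5+2 = 7
  5+6 = 3 carry 1
  0+5+1 = 6
  4+0 = 4
  0+7 = 7
  1+1 = 2
  2+4 = 6
  7+2 = 1 carry 1
  1+2+1 = 4
  1+6 = 7
  7+4 = 3 carry 1
  1+1+1 = 3
Sum = 0o337416274637; now AND with 0o600601135346:
  3&6=2, 3&0=0, 7&0=0, 4&6=4, 1&0=0, 6&1=0, 2&1=0, 7&3=3, 4&5=4, 6&3=2, 3&4=0, 7&6=6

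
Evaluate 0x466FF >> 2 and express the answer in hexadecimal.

0x119BF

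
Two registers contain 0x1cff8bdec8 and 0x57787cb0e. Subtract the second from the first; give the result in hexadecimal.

Subtract column by column in base 16:
  8-e → a (borrow)
  c-0-1 → b
  e-b → 3
  d-c → 1
  b-7 → 4
  8-8 → 0
  f-7 → 8
  f-7 → 8
  c-5 → 7
  1-0 → 1

0x17880413ba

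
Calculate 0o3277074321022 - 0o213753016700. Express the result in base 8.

0o3063121302122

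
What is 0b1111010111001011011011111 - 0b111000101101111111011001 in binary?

Subtract column by column in base 2:
  1-1 → 0
  1-0 → 1
  1-0 → 1
  1-1 → 0
  1-1 → 0
  0-0 → 0
  1-1 → 0
  1-1 → 0
  0-1 → 1 (borrow)
  1-1-1 → 1 (borrow)
  1-1-1 → 1 (borrow)
  0-1-1 → 0 (borrow)
  1-1-1 → 1 (borrow)
  0-0-1 → 1 (borrow)
  0-1-1 → 0 (borrow)
  1-1-1 → 1 (borrow)
  1-0-1 → 0
  1-1 → 0
  0-0 → 0
  1-0 → 1
  0-0 → 0
  1-1 → 0
  1-1 → 0
  1-1 → 0
  1-0 → 1

0b1000010001011011100000110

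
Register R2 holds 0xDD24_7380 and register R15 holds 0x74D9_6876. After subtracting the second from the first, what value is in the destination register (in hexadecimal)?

0x684B0B0A

Subtract column by column in base 16:
  0-6 → A (borrow)
  8-7-1 → 0
  3-8 → B (borrow)
  7-6-1 → 0
  4-9 → B (borrow)
  2-D-1 → 4 (borrow)
  D-4-1 → 8
  D-7 → 6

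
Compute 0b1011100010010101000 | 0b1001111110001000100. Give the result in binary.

0b1011111110011101100

OR bit by bit (1 where either bit is 1):
  1011100010010101000
| 1001111110001000100
= 1011111110011101100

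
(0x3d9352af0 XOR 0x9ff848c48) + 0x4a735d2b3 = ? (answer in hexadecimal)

0xecde7796b

First 0x3d9352af0 XOR 0x9ff848c48 = 0xa26b1a6b8.
Add column by column in base 16, right to left:
  8+3 = b
  b+b = 6 carry 1
  6+2+1 = 9
  a+d = 7 carry 1
  1+5+1 = 7
  b+3 = e
  6+7 = d
  2+a = c
  a+4 = e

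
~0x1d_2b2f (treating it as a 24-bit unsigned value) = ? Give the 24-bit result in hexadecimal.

0xe2d4d0

Each hex digit d becomes f−d:
  1→e, d→2, 2→d, b→4, 2→d, f→0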